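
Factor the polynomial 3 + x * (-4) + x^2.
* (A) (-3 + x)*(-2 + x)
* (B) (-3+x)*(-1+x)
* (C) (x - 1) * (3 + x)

We need to factor 3 + x * (-4) + x^2.
The factored form is (-3+x)*(-1+x).
B) (-3+x)*(-1+x)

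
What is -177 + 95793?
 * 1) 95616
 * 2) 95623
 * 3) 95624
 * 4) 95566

-177 + 95793 = 95616
1) 95616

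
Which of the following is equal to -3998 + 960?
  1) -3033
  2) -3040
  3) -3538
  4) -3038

-3998 + 960 = -3038
4) -3038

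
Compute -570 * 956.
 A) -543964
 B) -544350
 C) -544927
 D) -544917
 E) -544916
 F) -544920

-570 * 956 = -544920
F) -544920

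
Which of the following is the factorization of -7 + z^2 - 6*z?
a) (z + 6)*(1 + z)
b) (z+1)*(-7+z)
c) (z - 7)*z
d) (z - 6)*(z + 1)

We need to factor -7 + z^2 - 6*z.
The factored form is (z+1)*(-7+z).
b) (z+1)*(-7+z)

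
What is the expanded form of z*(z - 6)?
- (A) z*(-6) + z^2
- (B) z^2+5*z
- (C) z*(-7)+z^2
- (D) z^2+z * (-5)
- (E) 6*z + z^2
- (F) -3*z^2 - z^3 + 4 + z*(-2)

Expanding z*(z - 6):
= z*(-6) + z^2
A) z*(-6) + z^2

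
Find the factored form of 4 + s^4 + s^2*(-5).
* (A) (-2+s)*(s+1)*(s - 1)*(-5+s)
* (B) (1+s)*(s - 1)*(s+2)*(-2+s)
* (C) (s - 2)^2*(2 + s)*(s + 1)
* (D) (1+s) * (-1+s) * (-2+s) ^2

We need to factor 4 + s^4 + s^2*(-5).
The factored form is (1+s)*(s - 1)*(s+2)*(-2+s).
B) (1+s)*(s - 1)*(s+2)*(-2+s)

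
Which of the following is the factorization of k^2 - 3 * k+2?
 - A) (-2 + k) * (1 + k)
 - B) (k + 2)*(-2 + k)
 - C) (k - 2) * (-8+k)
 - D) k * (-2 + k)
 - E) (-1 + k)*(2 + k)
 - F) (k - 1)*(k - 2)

We need to factor k^2 - 3 * k+2.
The factored form is (k - 1)*(k - 2).
F) (k - 1)*(k - 2)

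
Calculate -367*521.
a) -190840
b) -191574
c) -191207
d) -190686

-367 * 521 = -191207
c) -191207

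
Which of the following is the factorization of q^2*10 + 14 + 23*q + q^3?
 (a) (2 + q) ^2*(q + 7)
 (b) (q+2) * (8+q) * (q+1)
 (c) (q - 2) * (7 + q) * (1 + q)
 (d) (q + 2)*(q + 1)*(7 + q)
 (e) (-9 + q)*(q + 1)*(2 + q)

We need to factor q^2*10 + 14 + 23*q + q^3.
The factored form is (q + 2)*(q + 1)*(7 + q).
d) (q + 2)*(q + 1)*(7 + q)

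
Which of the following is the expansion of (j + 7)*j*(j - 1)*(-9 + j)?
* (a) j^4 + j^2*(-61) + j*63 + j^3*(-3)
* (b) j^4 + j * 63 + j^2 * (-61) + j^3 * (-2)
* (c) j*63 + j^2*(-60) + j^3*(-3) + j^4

Expanding (j + 7)*j*(j - 1)*(-9 + j):
= j^4 + j^2*(-61) + j*63 + j^3*(-3)
a) j^4 + j^2*(-61) + j*63 + j^3*(-3)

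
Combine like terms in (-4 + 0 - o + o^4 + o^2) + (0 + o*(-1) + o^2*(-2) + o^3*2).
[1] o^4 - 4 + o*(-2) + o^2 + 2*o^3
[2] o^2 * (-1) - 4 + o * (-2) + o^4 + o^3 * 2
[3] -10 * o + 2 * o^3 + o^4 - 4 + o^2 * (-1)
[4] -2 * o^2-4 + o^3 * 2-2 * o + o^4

Adding the polynomials and combining like terms:
(-4 + 0 - o + o^4 + o^2) + (0 + o*(-1) + o^2*(-2) + o^3*2)
= o^2 * (-1) - 4 + o * (-2) + o^4 + o^3 * 2
2) o^2 * (-1) - 4 + o * (-2) + o^4 + o^3 * 2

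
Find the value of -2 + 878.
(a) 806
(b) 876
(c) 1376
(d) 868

-2 + 878 = 876
b) 876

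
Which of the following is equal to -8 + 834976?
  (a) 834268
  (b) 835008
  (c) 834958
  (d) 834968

-8 + 834976 = 834968
d) 834968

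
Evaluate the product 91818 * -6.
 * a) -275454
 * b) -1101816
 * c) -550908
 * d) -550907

91818 * -6 = -550908
c) -550908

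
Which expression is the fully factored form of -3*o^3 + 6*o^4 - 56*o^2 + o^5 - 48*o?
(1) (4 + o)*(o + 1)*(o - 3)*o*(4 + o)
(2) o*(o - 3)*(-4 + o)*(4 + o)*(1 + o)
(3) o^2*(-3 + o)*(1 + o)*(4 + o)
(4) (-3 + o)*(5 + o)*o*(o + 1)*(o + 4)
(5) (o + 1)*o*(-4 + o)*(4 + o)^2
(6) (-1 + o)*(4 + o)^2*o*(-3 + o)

We need to factor -3*o^3 + 6*o^4 - 56*o^2 + o^5 - 48*o.
The factored form is (4 + o)*(o + 1)*(o - 3)*o*(4 + o).
1) (4 + o)*(o + 1)*(o - 3)*o*(4 + o)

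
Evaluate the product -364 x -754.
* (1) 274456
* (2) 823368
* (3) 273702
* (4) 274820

-364 * -754 = 274456
1) 274456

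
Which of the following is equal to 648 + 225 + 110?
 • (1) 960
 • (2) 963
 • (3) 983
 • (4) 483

First: 648 + 225 = 873
Then: 873 + 110 = 983
3) 983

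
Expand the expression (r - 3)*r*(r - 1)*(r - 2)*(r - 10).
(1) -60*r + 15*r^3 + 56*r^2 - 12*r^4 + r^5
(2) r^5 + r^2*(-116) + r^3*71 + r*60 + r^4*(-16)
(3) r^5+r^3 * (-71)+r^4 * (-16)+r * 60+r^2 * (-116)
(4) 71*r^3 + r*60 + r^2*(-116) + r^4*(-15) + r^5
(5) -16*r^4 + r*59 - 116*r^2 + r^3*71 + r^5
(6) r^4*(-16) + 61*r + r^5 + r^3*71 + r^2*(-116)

Expanding (r - 3)*r*(r - 1)*(r - 2)*(r - 10):
= r^5 + r^2*(-116) + r^3*71 + r*60 + r^4*(-16)
2) r^5 + r^2*(-116) + r^3*71 + r*60 + r^4*(-16)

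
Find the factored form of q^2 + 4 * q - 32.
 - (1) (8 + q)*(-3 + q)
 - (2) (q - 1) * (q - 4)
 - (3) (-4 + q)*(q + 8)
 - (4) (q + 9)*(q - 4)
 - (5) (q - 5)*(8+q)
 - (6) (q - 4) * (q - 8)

We need to factor q^2 + 4 * q - 32.
The factored form is (-4 + q)*(q + 8).
3) (-4 + q)*(q + 8)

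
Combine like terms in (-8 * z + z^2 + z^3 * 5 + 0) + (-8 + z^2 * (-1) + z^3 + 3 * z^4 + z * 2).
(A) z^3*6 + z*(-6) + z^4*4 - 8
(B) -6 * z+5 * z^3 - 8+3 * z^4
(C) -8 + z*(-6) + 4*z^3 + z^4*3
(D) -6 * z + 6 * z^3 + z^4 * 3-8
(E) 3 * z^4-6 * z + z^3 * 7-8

Adding the polynomials and combining like terms:
(-8*z + z^2 + z^3*5 + 0) + (-8 + z^2*(-1) + z^3 + 3*z^4 + z*2)
= -6 * z + 6 * z^3 + z^4 * 3-8
D) -6 * z + 6 * z^3 + z^4 * 3-8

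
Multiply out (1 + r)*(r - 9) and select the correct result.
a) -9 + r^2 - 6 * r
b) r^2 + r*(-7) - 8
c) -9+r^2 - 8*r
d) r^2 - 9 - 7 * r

Expanding (1 + r)*(r - 9):
= -9+r^2 - 8*r
c) -9+r^2 - 8*r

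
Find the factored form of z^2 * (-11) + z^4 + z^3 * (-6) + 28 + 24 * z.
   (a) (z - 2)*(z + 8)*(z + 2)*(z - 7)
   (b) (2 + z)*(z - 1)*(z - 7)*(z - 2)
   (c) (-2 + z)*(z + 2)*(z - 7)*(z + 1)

We need to factor z^2 * (-11) + z^4 + z^3 * (-6) + 28 + 24 * z.
The factored form is (-2 + z)*(z + 2)*(z - 7)*(z + 1).
c) (-2 + z)*(z + 2)*(z - 7)*(z + 1)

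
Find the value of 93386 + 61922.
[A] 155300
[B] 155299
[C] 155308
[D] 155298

93386 + 61922 = 155308
C) 155308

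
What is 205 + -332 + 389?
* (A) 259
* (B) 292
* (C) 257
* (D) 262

First: 205 + -332 = -127
Then: -127 + 389 = 262
D) 262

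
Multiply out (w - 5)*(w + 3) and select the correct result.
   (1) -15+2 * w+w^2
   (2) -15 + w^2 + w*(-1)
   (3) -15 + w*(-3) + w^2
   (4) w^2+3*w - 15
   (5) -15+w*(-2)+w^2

Expanding (w - 5)*(w + 3):
= -15+w*(-2)+w^2
5) -15+w*(-2)+w^2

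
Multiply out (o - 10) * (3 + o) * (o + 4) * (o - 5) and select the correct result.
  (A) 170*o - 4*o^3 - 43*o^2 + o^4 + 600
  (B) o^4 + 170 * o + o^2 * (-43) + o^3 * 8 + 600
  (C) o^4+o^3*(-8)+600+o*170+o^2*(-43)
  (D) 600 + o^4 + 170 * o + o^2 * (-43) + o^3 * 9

Expanding (o - 10) * (3 + o) * (o + 4) * (o - 5):
= o^4+o^3*(-8)+600+o*170+o^2*(-43)
C) o^4+o^3*(-8)+600+o*170+o^2*(-43)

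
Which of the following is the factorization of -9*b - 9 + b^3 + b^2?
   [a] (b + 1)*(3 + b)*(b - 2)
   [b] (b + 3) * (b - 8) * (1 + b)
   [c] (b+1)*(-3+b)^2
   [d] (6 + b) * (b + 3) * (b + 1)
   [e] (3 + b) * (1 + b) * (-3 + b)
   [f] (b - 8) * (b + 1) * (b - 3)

We need to factor -9*b - 9 + b^3 + b^2.
The factored form is (3 + b) * (1 + b) * (-3 + b).
e) (3 + b) * (1 + b) * (-3 + b)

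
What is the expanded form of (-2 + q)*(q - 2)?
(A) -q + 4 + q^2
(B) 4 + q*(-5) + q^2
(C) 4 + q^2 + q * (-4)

Expanding (-2 + q)*(q - 2):
= 4 + q^2 + q * (-4)
C) 4 + q^2 + q * (-4)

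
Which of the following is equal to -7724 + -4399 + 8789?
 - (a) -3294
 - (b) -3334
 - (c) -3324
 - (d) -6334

First: -7724 + -4399 = -12123
Then: -12123 + 8789 = -3334
b) -3334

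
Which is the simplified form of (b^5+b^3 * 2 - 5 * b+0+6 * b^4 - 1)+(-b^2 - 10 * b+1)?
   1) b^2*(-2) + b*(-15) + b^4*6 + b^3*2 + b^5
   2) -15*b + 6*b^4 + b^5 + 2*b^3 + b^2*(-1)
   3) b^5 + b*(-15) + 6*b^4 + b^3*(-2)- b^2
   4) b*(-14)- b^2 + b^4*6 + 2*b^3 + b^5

Adding the polynomials and combining like terms:
(b^5 + b^3*2 - 5*b + 0 + 6*b^4 - 1) + (-b^2 - 10*b + 1)
= -15*b + 6*b^4 + b^5 + 2*b^3 + b^2*(-1)
2) -15*b + 6*b^4 + b^5 + 2*b^3 + b^2*(-1)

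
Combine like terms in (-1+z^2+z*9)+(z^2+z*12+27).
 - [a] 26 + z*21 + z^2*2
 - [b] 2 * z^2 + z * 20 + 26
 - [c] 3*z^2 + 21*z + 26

Adding the polynomials and combining like terms:
(-1 + z^2 + z*9) + (z^2 + z*12 + 27)
= 26 + z*21 + z^2*2
a) 26 + z*21 + z^2*2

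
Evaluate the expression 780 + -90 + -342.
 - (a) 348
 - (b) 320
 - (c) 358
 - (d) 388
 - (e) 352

First: 780 + -90 = 690
Then: 690 + -342 = 348
a) 348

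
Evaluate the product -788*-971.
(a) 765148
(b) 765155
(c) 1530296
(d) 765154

-788 * -971 = 765148
a) 765148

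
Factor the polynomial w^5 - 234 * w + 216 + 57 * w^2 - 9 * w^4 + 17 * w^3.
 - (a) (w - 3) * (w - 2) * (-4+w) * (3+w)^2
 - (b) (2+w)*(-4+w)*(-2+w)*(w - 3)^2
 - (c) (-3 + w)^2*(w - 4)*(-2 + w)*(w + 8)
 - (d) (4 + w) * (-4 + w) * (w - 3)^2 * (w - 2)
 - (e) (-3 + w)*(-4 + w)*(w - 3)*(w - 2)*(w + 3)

We need to factor w^5 - 234 * w + 216 + 57 * w^2 - 9 * w^4 + 17 * w^3.
The factored form is (-3 + w)*(-4 + w)*(w - 3)*(w - 2)*(w + 3).
e) (-3 + w)*(-4 + w)*(w - 3)*(w - 2)*(w + 3)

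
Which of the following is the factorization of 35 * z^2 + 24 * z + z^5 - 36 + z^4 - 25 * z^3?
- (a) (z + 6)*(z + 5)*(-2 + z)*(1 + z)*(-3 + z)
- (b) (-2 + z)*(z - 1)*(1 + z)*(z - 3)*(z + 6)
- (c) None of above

We need to factor 35 * z^2 + 24 * z + z^5 - 36 + z^4 - 25 * z^3.
The factored form is (-2 + z)*(z - 1)*(1 + z)*(z - 3)*(z + 6).
b) (-2 + z)*(z - 1)*(1 + z)*(z - 3)*(z + 6)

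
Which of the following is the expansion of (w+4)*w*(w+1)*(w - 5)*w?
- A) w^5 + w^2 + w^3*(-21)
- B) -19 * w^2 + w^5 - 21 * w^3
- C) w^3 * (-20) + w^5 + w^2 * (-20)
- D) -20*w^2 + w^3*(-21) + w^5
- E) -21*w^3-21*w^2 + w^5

Expanding (w+4)*w*(w+1)*(w - 5)*w:
= -20*w^2 + w^3*(-21) + w^5
D) -20*w^2 + w^3*(-21) + w^5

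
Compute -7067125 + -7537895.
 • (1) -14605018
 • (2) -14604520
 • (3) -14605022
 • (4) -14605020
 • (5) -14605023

-7067125 + -7537895 = -14605020
4) -14605020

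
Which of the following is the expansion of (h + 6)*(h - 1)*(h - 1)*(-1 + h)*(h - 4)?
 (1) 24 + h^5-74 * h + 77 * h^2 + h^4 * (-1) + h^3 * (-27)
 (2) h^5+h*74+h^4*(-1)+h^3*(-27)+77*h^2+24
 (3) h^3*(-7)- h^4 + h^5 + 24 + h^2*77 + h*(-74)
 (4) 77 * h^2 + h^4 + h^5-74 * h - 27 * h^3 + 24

Expanding (h + 6)*(h - 1)*(h - 1)*(-1 + h)*(h - 4):
= 24 + h^5-74 * h + 77 * h^2 + h^4 * (-1) + h^3 * (-27)
1) 24 + h^5-74 * h + 77 * h^2 + h^4 * (-1) + h^3 * (-27)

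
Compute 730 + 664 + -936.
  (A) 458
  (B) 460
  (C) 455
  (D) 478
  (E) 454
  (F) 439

First: 730 + 664 = 1394
Then: 1394 + -936 = 458
A) 458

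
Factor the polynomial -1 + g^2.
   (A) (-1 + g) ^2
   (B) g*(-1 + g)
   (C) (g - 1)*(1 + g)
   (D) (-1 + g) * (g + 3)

We need to factor -1 + g^2.
The factored form is (g - 1)*(1 + g).
C) (g - 1)*(1 + g)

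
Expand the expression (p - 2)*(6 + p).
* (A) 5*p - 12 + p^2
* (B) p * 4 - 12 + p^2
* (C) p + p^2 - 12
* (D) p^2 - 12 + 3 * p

Expanding (p - 2)*(6 + p):
= p * 4 - 12 + p^2
B) p * 4 - 12 + p^2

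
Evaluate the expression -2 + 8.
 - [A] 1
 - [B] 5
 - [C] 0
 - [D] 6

-2 + 8 = 6
D) 6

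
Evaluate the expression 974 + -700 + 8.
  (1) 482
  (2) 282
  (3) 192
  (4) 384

First: 974 + -700 = 274
Then: 274 + 8 = 282
2) 282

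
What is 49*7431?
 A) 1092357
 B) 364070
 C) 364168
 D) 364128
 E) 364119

49 * 7431 = 364119
E) 364119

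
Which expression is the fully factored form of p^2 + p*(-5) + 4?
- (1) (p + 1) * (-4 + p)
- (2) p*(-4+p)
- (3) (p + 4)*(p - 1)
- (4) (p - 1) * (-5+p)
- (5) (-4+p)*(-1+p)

We need to factor p^2 + p*(-5) + 4.
The factored form is (-4+p)*(-1+p).
5) (-4+p)*(-1+p)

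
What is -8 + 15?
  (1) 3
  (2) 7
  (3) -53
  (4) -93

-8 + 15 = 7
2) 7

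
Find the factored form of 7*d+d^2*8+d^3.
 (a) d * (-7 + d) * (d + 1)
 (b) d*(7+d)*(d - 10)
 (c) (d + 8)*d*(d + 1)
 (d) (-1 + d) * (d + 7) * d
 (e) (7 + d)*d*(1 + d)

We need to factor 7*d+d^2*8+d^3.
The factored form is (7 + d)*d*(1 + d).
e) (7 + d)*d*(1 + d)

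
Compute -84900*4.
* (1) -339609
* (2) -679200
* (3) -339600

-84900 * 4 = -339600
3) -339600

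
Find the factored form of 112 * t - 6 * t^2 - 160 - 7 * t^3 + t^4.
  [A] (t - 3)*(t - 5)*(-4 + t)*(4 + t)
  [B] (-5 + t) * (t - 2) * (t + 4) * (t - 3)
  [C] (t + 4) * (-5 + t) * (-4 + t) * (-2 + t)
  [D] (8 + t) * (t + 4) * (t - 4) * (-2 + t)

We need to factor 112 * t - 6 * t^2 - 160 - 7 * t^3 + t^4.
The factored form is (t + 4) * (-5 + t) * (-4 + t) * (-2 + t).
C) (t + 4) * (-5 + t) * (-4 + t) * (-2 + t)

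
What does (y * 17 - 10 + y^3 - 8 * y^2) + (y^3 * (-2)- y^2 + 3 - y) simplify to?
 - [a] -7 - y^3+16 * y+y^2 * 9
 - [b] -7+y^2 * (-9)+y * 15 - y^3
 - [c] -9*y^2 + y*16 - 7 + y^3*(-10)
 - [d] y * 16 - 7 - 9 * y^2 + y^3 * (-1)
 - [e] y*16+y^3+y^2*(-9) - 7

Adding the polynomials and combining like terms:
(y*17 - 10 + y^3 - 8*y^2) + (y^3*(-2) - y^2 + 3 - y)
= y * 16 - 7 - 9 * y^2 + y^3 * (-1)
d) y * 16 - 7 - 9 * y^2 + y^3 * (-1)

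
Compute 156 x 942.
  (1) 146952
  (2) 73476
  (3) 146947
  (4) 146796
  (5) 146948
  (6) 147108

156 * 942 = 146952
1) 146952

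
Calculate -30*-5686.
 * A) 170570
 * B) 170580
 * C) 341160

-30 * -5686 = 170580
B) 170580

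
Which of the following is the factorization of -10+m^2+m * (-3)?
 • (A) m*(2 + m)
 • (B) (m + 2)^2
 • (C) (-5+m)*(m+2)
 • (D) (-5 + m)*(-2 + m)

We need to factor -10+m^2+m * (-3).
The factored form is (-5+m)*(m+2).
C) (-5+m)*(m+2)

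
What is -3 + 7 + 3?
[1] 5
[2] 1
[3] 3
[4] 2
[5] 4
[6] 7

First: -3 + 7 = 4
Then: 4 + 3 = 7
6) 7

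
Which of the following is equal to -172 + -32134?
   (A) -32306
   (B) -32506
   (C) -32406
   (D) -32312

-172 + -32134 = -32306
A) -32306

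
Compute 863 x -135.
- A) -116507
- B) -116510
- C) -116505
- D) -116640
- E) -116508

863 * -135 = -116505
C) -116505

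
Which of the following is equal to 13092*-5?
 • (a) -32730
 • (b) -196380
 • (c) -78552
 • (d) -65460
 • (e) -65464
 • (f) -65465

13092 * -5 = -65460
d) -65460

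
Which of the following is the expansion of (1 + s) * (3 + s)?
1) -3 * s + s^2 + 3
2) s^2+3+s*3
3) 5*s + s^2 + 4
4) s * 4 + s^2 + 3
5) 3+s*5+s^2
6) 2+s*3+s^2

Expanding (1 + s) * (3 + s):
= s * 4 + s^2 + 3
4) s * 4 + s^2 + 3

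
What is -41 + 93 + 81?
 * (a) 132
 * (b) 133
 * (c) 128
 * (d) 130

First: -41 + 93 = 52
Then: 52 + 81 = 133
b) 133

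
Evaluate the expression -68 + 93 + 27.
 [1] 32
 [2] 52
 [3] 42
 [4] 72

First: -68 + 93 = 25
Then: 25 + 27 = 52
2) 52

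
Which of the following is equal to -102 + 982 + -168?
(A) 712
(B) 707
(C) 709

First: -102 + 982 = 880
Then: 880 + -168 = 712
A) 712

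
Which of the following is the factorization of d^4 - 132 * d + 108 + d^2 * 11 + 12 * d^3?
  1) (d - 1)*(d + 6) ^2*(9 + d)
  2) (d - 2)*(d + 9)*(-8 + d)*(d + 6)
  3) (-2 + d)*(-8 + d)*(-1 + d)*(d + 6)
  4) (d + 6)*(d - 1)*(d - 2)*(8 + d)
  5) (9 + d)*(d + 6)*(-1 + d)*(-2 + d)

We need to factor d^4 - 132 * d + 108 + d^2 * 11 + 12 * d^3.
The factored form is (9 + d)*(d + 6)*(-1 + d)*(-2 + d).
5) (9 + d)*(d + 6)*(-1 + d)*(-2 + d)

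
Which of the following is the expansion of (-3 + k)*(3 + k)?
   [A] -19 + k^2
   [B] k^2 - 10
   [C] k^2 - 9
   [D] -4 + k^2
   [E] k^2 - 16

Expanding (-3 + k)*(3 + k):
= k^2 - 9
C) k^2 - 9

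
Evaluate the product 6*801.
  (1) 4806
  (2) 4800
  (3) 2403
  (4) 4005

6 * 801 = 4806
1) 4806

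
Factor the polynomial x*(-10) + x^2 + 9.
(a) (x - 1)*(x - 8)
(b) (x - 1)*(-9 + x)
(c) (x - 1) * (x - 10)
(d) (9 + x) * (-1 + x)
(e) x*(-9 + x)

We need to factor x*(-10) + x^2 + 9.
The factored form is (x - 1)*(-9 + x).
b) (x - 1)*(-9 + x)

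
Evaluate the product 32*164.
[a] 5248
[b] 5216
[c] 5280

32 * 164 = 5248
a) 5248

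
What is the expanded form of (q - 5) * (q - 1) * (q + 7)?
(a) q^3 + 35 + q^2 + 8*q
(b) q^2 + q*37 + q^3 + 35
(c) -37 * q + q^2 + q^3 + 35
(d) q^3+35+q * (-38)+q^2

Expanding (q - 5) * (q - 1) * (q + 7):
= -37 * q + q^2 + q^3 + 35
c) -37 * q + q^2 + q^3 + 35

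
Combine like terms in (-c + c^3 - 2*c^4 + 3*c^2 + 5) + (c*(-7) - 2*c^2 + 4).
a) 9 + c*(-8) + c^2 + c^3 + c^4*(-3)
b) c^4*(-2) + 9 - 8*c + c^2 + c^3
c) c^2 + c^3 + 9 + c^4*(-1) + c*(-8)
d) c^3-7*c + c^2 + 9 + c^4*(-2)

Adding the polynomials and combining like terms:
(-c + c^3 - 2*c^4 + 3*c^2 + 5) + (c*(-7) - 2*c^2 + 4)
= c^4*(-2) + 9 - 8*c + c^2 + c^3
b) c^4*(-2) + 9 - 8*c + c^2 + c^3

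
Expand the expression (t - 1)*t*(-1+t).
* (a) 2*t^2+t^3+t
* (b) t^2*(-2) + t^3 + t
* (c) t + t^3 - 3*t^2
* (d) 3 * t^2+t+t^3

Expanding (t - 1)*t*(-1+t):
= t^2*(-2) + t^3 + t
b) t^2*(-2) + t^3 + t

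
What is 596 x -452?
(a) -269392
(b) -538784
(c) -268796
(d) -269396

596 * -452 = -269392
a) -269392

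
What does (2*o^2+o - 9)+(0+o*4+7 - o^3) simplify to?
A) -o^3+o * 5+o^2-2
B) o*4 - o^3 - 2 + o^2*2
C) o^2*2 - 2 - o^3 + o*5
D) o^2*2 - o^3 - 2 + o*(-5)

Adding the polynomials and combining like terms:
(2*o^2 + o - 9) + (0 + o*4 + 7 - o^3)
= o^2*2 - 2 - o^3 + o*5
C) o^2*2 - 2 - o^3 + o*5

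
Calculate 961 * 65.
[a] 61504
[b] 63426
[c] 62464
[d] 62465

961 * 65 = 62465
d) 62465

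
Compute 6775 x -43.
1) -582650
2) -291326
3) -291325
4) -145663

6775 * -43 = -291325
3) -291325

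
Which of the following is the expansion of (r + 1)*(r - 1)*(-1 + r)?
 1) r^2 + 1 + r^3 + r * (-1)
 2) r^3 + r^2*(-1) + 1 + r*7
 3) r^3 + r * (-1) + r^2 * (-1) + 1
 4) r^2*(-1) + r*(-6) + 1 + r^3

Expanding (r + 1)*(r - 1)*(-1 + r):
= r^3 + r * (-1) + r^2 * (-1) + 1
3) r^3 + r * (-1) + r^2 * (-1) + 1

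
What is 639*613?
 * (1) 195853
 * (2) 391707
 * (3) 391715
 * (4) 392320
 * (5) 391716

639 * 613 = 391707
2) 391707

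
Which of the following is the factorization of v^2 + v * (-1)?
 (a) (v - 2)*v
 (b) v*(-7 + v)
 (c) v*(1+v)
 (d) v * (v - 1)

We need to factor v^2 + v * (-1).
The factored form is v * (v - 1).
d) v * (v - 1)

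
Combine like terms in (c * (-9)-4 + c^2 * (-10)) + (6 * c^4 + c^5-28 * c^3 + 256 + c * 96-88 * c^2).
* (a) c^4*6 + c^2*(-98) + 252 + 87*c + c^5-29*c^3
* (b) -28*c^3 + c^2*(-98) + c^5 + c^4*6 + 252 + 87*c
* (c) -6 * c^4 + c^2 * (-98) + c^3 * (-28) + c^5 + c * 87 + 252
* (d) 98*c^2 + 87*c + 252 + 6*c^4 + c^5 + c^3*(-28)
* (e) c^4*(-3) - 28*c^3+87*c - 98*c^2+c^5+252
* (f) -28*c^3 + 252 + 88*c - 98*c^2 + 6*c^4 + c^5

Adding the polynomials and combining like terms:
(c*(-9) - 4 + c^2*(-10)) + (6*c^4 + c^5 - 28*c^3 + 256 + c*96 - 88*c^2)
= -28*c^3 + c^2*(-98) + c^5 + c^4*6 + 252 + 87*c
b) -28*c^3 + c^2*(-98) + c^5 + c^4*6 + 252 + 87*c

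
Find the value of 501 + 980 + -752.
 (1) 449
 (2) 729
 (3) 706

First: 501 + 980 = 1481
Then: 1481 + -752 = 729
2) 729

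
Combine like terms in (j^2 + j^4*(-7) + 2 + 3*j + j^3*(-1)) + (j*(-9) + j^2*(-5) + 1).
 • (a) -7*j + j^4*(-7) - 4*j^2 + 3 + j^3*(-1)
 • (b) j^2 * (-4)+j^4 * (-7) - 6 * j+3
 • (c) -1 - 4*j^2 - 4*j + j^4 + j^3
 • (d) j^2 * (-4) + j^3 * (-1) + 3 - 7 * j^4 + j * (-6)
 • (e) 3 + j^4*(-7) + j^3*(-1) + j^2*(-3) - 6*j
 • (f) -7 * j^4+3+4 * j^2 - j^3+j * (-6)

Adding the polynomials and combining like terms:
(j^2 + j^4*(-7) + 2 + 3*j + j^3*(-1)) + (j*(-9) + j^2*(-5) + 1)
= j^2 * (-4) + j^3 * (-1) + 3 - 7 * j^4 + j * (-6)
d) j^2 * (-4) + j^3 * (-1) + 3 - 7 * j^4 + j * (-6)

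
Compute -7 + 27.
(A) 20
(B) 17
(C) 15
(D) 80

-7 + 27 = 20
A) 20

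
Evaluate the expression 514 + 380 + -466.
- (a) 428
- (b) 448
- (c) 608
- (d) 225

First: 514 + 380 = 894
Then: 894 + -466 = 428
a) 428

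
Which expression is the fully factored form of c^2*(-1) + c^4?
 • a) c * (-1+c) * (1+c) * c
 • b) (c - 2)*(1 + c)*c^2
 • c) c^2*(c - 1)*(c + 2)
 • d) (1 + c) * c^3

We need to factor c^2*(-1) + c^4.
The factored form is c * (-1+c) * (1+c) * c.
a) c * (-1+c) * (1+c) * c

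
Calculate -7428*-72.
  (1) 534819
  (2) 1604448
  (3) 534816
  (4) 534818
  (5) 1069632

-7428 * -72 = 534816
3) 534816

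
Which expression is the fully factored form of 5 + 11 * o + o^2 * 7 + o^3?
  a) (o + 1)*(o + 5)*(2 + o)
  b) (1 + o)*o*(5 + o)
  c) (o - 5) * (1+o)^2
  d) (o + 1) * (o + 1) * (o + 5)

We need to factor 5 + 11 * o + o^2 * 7 + o^3.
The factored form is (o + 1) * (o + 1) * (o + 5).
d) (o + 1) * (o + 1) * (o + 5)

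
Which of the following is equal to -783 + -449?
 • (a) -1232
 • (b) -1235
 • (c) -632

-783 + -449 = -1232
a) -1232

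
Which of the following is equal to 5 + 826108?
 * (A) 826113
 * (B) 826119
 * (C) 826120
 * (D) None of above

5 + 826108 = 826113
A) 826113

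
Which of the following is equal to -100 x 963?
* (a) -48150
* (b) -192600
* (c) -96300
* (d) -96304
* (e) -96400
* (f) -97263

-100 * 963 = -96300
c) -96300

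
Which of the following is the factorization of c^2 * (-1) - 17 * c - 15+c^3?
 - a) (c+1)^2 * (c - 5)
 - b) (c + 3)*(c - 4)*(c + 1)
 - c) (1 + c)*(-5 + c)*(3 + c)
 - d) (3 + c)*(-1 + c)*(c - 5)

We need to factor c^2 * (-1) - 17 * c - 15+c^3.
The factored form is (1 + c)*(-5 + c)*(3 + c).
c) (1 + c)*(-5 + c)*(3 + c)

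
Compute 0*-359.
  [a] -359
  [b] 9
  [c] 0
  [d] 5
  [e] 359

0 * -359 = 0
c) 0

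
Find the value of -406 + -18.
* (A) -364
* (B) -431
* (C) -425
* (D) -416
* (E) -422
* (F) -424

-406 + -18 = -424
F) -424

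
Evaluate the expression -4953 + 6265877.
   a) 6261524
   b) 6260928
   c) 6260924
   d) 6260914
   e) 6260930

-4953 + 6265877 = 6260924
c) 6260924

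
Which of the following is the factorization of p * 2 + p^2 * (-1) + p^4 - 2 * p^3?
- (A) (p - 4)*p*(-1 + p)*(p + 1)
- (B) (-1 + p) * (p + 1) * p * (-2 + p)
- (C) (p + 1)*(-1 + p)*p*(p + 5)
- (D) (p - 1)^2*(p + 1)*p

We need to factor p * 2 + p^2 * (-1) + p^4 - 2 * p^3.
The factored form is (-1 + p) * (p + 1) * p * (-2 + p).
B) (-1 + p) * (p + 1) * p * (-2 + p)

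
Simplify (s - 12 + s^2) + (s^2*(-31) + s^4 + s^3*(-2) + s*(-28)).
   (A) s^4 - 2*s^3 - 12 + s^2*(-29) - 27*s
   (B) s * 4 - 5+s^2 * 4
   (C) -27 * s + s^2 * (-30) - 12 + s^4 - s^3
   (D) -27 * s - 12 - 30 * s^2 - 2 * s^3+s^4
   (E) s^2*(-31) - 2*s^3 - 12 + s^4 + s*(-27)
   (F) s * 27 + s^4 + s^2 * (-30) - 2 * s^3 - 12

Adding the polynomials and combining like terms:
(s - 12 + s^2) + (s^2*(-31) + s^4 + s^3*(-2) + s*(-28))
= -27 * s - 12 - 30 * s^2 - 2 * s^3+s^4
D) -27 * s - 12 - 30 * s^2 - 2 * s^3+s^4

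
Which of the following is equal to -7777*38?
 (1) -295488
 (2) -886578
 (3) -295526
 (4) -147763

-7777 * 38 = -295526
3) -295526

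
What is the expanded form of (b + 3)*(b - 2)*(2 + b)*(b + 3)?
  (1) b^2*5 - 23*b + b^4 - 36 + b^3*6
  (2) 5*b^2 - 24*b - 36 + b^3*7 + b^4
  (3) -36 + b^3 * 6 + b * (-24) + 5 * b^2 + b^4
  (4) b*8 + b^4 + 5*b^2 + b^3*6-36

Expanding (b + 3)*(b - 2)*(2 + b)*(b + 3):
= -36 + b^3 * 6 + b * (-24) + 5 * b^2 + b^4
3) -36 + b^3 * 6 + b * (-24) + 5 * b^2 + b^4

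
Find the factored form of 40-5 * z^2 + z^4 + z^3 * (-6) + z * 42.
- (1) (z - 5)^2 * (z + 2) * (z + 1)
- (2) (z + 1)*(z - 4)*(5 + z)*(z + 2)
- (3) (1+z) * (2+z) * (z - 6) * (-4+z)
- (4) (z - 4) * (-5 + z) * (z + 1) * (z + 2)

We need to factor 40-5 * z^2 + z^4 + z^3 * (-6) + z * 42.
The factored form is (z - 4) * (-5 + z) * (z + 1) * (z + 2).
4) (z - 4) * (-5 + z) * (z + 1) * (z + 2)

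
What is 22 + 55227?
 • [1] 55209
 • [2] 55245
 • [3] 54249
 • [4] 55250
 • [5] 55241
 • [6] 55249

22 + 55227 = 55249
6) 55249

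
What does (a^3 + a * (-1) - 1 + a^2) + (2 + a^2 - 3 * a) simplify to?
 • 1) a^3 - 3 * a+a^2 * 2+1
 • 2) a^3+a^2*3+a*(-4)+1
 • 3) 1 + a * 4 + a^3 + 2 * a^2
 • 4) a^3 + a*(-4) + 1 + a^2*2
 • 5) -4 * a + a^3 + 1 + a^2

Adding the polynomials and combining like terms:
(a^3 + a*(-1) - 1 + a^2) + (2 + a^2 - 3*a)
= a^3 + a*(-4) + 1 + a^2*2
4) a^3 + a*(-4) + 1 + a^2*2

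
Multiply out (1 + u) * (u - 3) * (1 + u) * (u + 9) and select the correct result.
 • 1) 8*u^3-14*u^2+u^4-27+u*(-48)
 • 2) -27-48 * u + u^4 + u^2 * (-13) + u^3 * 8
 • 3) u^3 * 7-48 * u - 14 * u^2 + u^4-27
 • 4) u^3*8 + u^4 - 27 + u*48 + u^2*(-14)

Expanding (1 + u) * (u - 3) * (1 + u) * (u + 9):
= 8*u^3-14*u^2+u^4-27+u*(-48)
1) 8*u^3-14*u^2+u^4-27+u*(-48)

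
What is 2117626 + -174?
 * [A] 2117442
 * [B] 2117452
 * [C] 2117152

2117626 + -174 = 2117452
B) 2117452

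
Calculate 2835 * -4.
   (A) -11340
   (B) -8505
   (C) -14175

2835 * -4 = -11340
A) -11340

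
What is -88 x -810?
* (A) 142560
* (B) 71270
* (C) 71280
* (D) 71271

-88 * -810 = 71280
C) 71280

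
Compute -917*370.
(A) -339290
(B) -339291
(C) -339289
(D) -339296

-917 * 370 = -339290
A) -339290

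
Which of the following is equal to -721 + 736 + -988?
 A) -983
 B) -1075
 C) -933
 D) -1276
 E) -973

First: -721 + 736 = 15
Then: 15 + -988 = -973
E) -973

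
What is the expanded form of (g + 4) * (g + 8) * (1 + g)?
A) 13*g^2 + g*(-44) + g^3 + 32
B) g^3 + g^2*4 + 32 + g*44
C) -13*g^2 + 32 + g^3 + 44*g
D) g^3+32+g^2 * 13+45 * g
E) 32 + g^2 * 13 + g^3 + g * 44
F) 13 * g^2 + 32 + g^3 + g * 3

Expanding (g + 4) * (g + 8) * (1 + g):
= 32 + g^2 * 13 + g^3 + g * 44
E) 32 + g^2 * 13 + g^3 + g * 44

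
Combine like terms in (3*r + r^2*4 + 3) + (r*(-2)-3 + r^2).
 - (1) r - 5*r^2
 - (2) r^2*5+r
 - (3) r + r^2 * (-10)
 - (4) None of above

Adding the polynomials and combining like terms:
(3*r + r^2*4 + 3) + (r*(-2) - 3 + r^2)
= r^2*5+r
2) r^2*5+r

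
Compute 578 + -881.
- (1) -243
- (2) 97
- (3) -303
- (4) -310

578 + -881 = -303
3) -303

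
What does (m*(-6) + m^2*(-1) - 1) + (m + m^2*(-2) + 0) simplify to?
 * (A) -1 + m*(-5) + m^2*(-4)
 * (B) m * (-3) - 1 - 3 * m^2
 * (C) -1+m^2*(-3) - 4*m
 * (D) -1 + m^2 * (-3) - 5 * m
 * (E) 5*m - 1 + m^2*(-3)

Adding the polynomials and combining like terms:
(m*(-6) + m^2*(-1) - 1) + (m + m^2*(-2) + 0)
= -1 + m^2 * (-3) - 5 * m
D) -1 + m^2 * (-3) - 5 * m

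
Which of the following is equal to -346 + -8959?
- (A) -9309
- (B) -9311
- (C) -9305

-346 + -8959 = -9305
C) -9305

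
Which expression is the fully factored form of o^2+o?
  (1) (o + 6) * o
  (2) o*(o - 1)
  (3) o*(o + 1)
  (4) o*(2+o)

We need to factor o^2+o.
The factored form is o*(o + 1).
3) o*(o + 1)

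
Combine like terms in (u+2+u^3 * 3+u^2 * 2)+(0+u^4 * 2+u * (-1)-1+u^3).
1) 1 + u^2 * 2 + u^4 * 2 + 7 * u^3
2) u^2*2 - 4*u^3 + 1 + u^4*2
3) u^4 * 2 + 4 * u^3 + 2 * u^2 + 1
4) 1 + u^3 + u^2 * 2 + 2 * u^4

Adding the polynomials and combining like terms:
(u + 2 + u^3*3 + u^2*2) + (0 + u^4*2 + u*(-1) - 1 + u^3)
= u^4 * 2 + 4 * u^3 + 2 * u^2 + 1
3) u^4 * 2 + 4 * u^3 + 2 * u^2 + 1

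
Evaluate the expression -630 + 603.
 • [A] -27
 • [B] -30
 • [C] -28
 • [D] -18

-630 + 603 = -27
A) -27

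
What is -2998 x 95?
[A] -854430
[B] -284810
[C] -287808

-2998 * 95 = -284810
B) -284810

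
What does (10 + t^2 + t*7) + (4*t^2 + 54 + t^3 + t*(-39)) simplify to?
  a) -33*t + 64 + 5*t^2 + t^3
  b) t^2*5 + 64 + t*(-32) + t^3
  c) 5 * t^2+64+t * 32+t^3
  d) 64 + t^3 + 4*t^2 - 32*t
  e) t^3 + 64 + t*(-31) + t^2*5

Adding the polynomials and combining like terms:
(10 + t^2 + t*7) + (4*t^2 + 54 + t^3 + t*(-39))
= t^2*5 + 64 + t*(-32) + t^3
b) t^2*5 + 64 + t*(-32) + t^3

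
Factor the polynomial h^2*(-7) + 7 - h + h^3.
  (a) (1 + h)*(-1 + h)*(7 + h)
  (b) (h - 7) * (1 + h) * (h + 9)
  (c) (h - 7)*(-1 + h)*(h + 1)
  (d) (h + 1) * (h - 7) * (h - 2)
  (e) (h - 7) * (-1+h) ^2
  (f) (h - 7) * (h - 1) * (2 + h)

We need to factor h^2*(-7) + 7 - h + h^3.
The factored form is (h - 7)*(-1 + h)*(h + 1).
c) (h - 7)*(-1 + h)*(h + 1)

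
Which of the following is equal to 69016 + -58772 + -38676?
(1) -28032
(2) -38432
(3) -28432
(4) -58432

First: 69016 + -58772 = 10244
Then: 10244 + -38676 = -28432
3) -28432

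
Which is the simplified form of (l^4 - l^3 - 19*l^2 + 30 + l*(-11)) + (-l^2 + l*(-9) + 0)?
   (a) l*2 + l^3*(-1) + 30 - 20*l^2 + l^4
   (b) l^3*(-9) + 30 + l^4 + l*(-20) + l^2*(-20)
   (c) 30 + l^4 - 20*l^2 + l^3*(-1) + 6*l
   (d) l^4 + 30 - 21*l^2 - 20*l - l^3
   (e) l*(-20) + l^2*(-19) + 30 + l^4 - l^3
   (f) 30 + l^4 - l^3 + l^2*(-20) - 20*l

Adding the polynomials and combining like terms:
(l^4 - l^3 - 19*l^2 + 30 + l*(-11)) + (-l^2 + l*(-9) + 0)
= 30 + l^4 - l^3 + l^2*(-20) - 20*l
f) 30 + l^4 - l^3 + l^2*(-20) - 20*l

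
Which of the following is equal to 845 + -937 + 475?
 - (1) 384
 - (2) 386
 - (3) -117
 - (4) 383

First: 845 + -937 = -92
Then: -92 + 475 = 383
4) 383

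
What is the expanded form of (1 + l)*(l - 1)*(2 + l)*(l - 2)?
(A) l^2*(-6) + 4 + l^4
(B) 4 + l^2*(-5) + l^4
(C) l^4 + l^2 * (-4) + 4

Expanding (1 + l)*(l - 1)*(2 + l)*(l - 2):
= 4 + l^2*(-5) + l^4
B) 4 + l^2*(-5) + l^4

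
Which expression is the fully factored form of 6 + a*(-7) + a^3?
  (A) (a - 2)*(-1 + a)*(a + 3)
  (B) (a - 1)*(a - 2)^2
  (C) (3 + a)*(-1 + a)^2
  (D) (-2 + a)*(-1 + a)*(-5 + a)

We need to factor 6 + a*(-7) + a^3.
The factored form is (a - 2)*(-1 + a)*(a + 3).
A) (a - 2)*(-1 + a)*(a + 3)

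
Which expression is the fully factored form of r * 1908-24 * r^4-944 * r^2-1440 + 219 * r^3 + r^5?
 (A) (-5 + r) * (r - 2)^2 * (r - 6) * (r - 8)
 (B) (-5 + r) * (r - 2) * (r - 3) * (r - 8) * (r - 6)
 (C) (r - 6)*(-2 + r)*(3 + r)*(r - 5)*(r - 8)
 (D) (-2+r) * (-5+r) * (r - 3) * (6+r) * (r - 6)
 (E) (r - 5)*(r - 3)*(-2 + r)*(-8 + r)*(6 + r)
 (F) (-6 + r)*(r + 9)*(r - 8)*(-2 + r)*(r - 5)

We need to factor r * 1908-24 * r^4-944 * r^2-1440 + 219 * r^3 + r^5.
The factored form is (-5 + r) * (r - 2) * (r - 3) * (r - 8) * (r - 6).
B) (-5 + r) * (r - 2) * (r - 3) * (r - 8) * (r - 6)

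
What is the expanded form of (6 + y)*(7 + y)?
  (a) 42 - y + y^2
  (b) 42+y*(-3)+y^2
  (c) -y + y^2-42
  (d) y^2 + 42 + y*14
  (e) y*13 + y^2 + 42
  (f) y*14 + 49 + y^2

Expanding (6 + y)*(7 + y):
= y*13 + y^2 + 42
e) y*13 + y^2 + 42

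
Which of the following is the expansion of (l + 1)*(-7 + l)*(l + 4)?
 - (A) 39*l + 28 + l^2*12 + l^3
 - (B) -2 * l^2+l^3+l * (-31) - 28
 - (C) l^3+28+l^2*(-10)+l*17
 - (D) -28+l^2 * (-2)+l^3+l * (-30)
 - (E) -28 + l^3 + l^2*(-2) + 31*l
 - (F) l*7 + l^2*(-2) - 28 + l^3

Expanding (l + 1)*(-7 + l)*(l + 4):
= -2 * l^2+l^3+l * (-31) - 28
B) -2 * l^2+l^3+l * (-31) - 28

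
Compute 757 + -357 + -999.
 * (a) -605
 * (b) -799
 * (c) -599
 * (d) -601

First: 757 + -357 = 400
Then: 400 + -999 = -599
c) -599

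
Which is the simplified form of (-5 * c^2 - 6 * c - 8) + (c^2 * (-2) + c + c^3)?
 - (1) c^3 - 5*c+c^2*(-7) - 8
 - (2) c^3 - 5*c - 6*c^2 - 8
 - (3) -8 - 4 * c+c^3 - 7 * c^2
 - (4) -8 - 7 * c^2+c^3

Adding the polynomials and combining like terms:
(-5*c^2 - 6*c - 8) + (c^2*(-2) + c + c^3)
= c^3 - 5*c+c^2*(-7) - 8
1) c^3 - 5*c+c^2*(-7) - 8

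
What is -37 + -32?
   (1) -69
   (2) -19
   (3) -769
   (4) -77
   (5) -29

-37 + -32 = -69
1) -69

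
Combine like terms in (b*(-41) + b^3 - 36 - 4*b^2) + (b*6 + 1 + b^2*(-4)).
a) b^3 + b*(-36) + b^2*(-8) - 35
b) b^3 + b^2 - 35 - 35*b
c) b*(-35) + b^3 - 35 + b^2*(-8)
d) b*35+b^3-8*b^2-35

Adding the polynomials and combining like terms:
(b*(-41) + b^3 - 36 - 4*b^2) + (b*6 + 1 + b^2*(-4))
= b*(-35) + b^3 - 35 + b^2*(-8)
c) b*(-35) + b^3 - 35 + b^2*(-8)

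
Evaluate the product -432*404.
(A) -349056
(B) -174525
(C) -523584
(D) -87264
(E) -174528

-432 * 404 = -174528
E) -174528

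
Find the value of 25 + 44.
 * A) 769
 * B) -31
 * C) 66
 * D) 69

25 + 44 = 69
D) 69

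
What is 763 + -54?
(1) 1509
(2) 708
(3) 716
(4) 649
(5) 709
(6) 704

763 + -54 = 709
5) 709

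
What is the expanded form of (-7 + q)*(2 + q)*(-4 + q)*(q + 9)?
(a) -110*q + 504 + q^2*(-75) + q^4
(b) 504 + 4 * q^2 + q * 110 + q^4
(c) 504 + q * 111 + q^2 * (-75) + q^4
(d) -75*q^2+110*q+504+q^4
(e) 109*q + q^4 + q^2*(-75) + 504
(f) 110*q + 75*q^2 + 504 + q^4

Expanding (-7 + q)*(2 + q)*(-4 + q)*(q + 9):
= -75*q^2+110*q+504+q^4
d) -75*q^2+110*q+504+q^4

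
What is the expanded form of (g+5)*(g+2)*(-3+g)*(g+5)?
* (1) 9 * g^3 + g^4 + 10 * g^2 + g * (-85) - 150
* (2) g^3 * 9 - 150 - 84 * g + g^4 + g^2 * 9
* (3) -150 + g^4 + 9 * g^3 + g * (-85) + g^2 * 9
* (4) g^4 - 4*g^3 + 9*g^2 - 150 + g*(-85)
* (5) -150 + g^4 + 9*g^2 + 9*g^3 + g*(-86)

Expanding (g+5)*(g+2)*(-3+g)*(g+5):
= -150 + g^4 + 9 * g^3 + g * (-85) + g^2 * 9
3) -150 + g^4 + 9 * g^3 + g * (-85) + g^2 * 9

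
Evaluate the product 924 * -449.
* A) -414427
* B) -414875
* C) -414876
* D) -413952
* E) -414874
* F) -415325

924 * -449 = -414876
C) -414876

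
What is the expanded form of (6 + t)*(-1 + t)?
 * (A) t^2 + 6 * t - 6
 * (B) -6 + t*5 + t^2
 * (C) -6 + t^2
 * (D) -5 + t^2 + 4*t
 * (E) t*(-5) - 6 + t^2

Expanding (6 + t)*(-1 + t):
= -6 + t*5 + t^2
B) -6 + t*5 + t^2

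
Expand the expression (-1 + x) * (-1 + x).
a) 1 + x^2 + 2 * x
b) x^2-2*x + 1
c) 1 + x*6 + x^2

Expanding (-1 + x) * (-1 + x):
= x^2-2*x + 1
b) x^2-2*x + 1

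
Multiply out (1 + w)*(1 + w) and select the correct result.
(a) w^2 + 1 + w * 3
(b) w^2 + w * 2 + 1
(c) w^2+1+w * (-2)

Expanding (1 + w)*(1 + w):
= w^2 + w * 2 + 1
b) w^2 + w * 2 + 1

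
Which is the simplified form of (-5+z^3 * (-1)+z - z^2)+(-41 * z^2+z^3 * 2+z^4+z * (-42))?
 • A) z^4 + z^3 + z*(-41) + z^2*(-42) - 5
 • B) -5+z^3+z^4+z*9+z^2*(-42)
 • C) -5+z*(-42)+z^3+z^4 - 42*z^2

Adding the polynomials and combining like terms:
(-5 + z^3*(-1) + z - z^2) + (-41*z^2 + z^3*2 + z^4 + z*(-42))
= z^4 + z^3 + z*(-41) + z^2*(-42) - 5
A) z^4 + z^3 + z*(-41) + z^2*(-42) - 5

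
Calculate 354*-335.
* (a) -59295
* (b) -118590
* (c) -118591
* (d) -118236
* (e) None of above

354 * -335 = -118590
b) -118590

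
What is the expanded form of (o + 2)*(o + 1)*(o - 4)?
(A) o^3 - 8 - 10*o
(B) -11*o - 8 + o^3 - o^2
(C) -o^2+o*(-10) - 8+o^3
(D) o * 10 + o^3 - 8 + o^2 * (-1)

Expanding (o + 2)*(o + 1)*(o - 4):
= -o^2+o*(-10) - 8+o^3
C) -o^2+o*(-10) - 8+o^3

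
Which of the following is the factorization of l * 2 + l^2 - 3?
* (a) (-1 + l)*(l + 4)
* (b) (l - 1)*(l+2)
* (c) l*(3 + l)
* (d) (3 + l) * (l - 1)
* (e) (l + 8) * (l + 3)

We need to factor l * 2 + l^2 - 3.
The factored form is (3 + l) * (l - 1).
d) (3 + l) * (l - 1)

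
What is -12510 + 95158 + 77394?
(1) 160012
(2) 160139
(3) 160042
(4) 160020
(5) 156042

First: -12510 + 95158 = 82648
Then: 82648 + 77394 = 160042
3) 160042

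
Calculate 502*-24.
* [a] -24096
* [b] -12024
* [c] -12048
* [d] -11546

502 * -24 = -12048
c) -12048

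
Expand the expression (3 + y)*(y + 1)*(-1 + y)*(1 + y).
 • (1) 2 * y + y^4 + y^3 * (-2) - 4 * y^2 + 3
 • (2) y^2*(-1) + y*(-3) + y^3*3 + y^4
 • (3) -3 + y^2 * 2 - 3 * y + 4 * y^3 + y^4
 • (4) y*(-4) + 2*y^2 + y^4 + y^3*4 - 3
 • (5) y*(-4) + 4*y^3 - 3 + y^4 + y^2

Expanding (3 + y)*(y + 1)*(-1 + y)*(1 + y):
= y*(-4) + 2*y^2 + y^4 + y^3*4 - 3
4) y*(-4) + 2*y^2 + y^4 + y^3*4 - 3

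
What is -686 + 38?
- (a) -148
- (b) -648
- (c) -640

-686 + 38 = -648
b) -648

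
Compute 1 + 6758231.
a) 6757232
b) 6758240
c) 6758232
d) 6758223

1 + 6758231 = 6758232
c) 6758232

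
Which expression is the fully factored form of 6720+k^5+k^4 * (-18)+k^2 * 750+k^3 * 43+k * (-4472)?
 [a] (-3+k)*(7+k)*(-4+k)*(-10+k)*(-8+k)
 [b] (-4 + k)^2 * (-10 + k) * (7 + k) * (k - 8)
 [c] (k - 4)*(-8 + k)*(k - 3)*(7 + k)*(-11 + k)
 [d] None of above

We need to factor 6720+k^5+k^4 * (-18)+k^2 * 750+k^3 * 43+k * (-4472).
The factored form is (-3+k)*(7+k)*(-4+k)*(-10+k)*(-8+k).
a) (-3+k)*(7+k)*(-4+k)*(-10+k)*(-8+k)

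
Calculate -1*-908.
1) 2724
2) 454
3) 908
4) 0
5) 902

-1 * -908 = 908
3) 908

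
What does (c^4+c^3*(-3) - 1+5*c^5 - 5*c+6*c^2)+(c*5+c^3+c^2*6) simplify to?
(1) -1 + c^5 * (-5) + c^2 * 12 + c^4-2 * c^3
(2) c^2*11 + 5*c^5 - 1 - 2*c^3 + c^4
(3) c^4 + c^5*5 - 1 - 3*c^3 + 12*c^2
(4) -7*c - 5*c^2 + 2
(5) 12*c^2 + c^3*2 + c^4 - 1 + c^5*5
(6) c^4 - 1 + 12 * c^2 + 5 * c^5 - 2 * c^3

Adding the polynomials and combining like terms:
(c^4 + c^3*(-3) - 1 + 5*c^5 - 5*c + 6*c^2) + (c*5 + c^3 + c^2*6)
= c^4 - 1 + 12 * c^2 + 5 * c^5 - 2 * c^3
6) c^4 - 1 + 12 * c^2 + 5 * c^5 - 2 * c^3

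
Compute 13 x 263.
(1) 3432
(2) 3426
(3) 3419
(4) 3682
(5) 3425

13 * 263 = 3419
3) 3419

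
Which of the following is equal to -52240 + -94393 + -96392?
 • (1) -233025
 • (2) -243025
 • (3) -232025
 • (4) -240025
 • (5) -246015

First: -52240 + -94393 = -146633
Then: -146633 + -96392 = -243025
2) -243025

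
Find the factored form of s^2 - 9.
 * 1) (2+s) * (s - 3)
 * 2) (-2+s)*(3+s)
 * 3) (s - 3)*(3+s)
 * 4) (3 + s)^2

We need to factor s^2 - 9.
The factored form is (s - 3)*(3+s).
3) (s - 3)*(3+s)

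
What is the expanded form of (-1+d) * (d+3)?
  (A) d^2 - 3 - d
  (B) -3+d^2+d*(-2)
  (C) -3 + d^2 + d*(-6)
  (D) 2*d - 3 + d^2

Expanding (-1+d) * (d+3):
= 2*d - 3 + d^2
D) 2*d - 3 + d^2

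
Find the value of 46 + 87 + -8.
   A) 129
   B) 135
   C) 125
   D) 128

First: 46 + 87 = 133
Then: 133 + -8 = 125
C) 125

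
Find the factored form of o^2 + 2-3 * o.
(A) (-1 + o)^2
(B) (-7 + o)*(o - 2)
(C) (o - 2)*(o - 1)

We need to factor o^2 + 2-3 * o.
The factored form is (o - 2)*(o - 1).
C) (o - 2)*(o - 1)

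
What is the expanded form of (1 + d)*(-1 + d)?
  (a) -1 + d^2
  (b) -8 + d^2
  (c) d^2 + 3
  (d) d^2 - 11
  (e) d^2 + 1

Expanding (1 + d)*(-1 + d):
= -1 + d^2
a) -1 + d^2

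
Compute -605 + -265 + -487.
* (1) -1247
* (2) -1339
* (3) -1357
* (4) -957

First: -605 + -265 = -870
Then: -870 + -487 = -1357
3) -1357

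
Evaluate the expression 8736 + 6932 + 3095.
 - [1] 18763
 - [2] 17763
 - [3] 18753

First: 8736 + 6932 = 15668
Then: 15668 + 3095 = 18763
1) 18763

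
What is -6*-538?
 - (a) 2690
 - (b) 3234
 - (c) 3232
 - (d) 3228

-6 * -538 = 3228
d) 3228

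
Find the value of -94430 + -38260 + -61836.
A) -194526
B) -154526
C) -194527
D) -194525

First: -94430 + -38260 = -132690
Then: -132690 + -61836 = -194526
A) -194526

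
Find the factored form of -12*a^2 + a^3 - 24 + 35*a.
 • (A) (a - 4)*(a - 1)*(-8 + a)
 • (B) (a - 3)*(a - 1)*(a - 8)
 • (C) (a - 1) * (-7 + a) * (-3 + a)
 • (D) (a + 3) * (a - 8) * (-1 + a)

We need to factor -12*a^2 + a^3 - 24 + 35*a.
The factored form is (a - 3)*(a - 1)*(a - 8).
B) (a - 3)*(a - 1)*(a - 8)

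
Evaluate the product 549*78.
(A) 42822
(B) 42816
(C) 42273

549 * 78 = 42822
A) 42822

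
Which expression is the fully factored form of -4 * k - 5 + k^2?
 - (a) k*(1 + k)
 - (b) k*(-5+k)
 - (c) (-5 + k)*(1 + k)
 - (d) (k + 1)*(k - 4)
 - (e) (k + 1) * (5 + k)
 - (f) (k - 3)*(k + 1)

We need to factor -4 * k - 5 + k^2.
The factored form is (-5 + k)*(1 + k).
c) (-5 + k)*(1 + k)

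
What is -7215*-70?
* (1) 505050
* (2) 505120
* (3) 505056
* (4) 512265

-7215 * -70 = 505050
1) 505050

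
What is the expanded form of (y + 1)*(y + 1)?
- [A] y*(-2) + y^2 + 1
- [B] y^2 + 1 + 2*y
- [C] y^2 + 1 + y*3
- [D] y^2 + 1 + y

Expanding (y + 1)*(y + 1):
= y^2 + 1 + 2*y
B) y^2 + 1 + 2*y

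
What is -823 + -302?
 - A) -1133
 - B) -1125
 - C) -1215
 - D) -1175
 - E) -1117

-823 + -302 = -1125
B) -1125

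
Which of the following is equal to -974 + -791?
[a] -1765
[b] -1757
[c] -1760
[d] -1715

-974 + -791 = -1765
a) -1765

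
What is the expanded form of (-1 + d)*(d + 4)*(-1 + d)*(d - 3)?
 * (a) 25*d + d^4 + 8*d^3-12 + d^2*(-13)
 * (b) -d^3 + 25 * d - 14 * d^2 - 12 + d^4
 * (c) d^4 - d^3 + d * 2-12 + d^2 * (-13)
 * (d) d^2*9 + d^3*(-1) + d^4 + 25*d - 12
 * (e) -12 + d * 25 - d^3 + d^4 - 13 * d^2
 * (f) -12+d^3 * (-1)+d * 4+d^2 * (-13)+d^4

Expanding (-1 + d)*(d + 4)*(-1 + d)*(d - 3):
= -12 + d * 25 - d^3 + d^4 - 13 * d^2
e) -12 + d * 25 - d^3 + d^4 - 13 * d^2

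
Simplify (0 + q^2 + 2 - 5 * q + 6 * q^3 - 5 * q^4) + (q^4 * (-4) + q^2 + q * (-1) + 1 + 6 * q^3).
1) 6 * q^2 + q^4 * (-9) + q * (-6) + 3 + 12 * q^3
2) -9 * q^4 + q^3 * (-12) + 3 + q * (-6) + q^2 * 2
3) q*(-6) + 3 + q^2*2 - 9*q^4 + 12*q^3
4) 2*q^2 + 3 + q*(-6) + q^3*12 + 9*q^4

Adding the polynomials and combining like terms:
(0 + q^2 + 2 - 5*q + 6*q^3 - 5*q^4) + (q^4*(-4) + q^2 + q*(-1) + 1 + 6*q^3)
= q*(-6) + 3 + q^2*2 - 9*q^4 + 12*q^3
3) q*(-6) + 3 + q^2*2 - 9*q^4 + 12*q^3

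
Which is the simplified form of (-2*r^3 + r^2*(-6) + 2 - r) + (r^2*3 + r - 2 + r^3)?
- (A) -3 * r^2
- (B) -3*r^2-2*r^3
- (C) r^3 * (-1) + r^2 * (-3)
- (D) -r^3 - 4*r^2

Adding the polynomials and combining like terms:
(-2*r^3 + r^2*(-6) + 2 - r) + (r^2*3 + r - 2 + r^3)
= r^3 * (-1) + r^2 * (-3)
C) r^3 * (-1) + r^2 * (-3)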